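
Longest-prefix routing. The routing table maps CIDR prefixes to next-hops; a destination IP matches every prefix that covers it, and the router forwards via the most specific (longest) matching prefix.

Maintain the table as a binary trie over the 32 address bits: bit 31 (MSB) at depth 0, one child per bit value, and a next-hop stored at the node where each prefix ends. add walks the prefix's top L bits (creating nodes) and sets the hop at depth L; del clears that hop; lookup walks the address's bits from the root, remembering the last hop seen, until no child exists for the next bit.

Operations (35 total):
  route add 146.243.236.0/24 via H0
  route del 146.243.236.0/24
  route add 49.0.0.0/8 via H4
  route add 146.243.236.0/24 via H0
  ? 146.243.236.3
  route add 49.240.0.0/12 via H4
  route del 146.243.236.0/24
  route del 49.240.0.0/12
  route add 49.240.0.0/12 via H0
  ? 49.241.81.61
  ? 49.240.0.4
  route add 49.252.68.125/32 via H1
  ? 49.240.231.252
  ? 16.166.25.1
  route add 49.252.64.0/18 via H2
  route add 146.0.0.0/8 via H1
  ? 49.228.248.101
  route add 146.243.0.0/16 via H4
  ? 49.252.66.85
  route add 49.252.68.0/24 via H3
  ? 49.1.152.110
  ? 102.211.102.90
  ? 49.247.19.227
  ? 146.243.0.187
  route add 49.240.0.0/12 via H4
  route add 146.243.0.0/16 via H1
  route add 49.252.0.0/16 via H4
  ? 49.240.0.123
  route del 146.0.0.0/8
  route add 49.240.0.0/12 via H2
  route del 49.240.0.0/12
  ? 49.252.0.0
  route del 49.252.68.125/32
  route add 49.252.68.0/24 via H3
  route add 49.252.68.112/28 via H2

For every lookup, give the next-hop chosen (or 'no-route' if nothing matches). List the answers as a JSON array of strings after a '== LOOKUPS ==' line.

Process each operation:
  add 146.243.236.0/24 -> H0 at depth 24
  del 146.243.236.0/24 (clear depth 24)
  add 49.0.0.0/8 -> H4 at depth 8
  add 146.243.236.0/24 -> H0 at depth 24
  lookup 146.243.236.3: bits 100100101111001111101100 walk d0:-→d1:-→d2:-→d3:-→d4:-→d5:-→d6:-→d7:-→d8:-→d9:-→d10:-→d11:-→d12:-→d13:-→d14:-→d15:-→d16:-→d17:-→d18:-→d19:-→d20:-→d21:-→d22:-→d23:-→d24:H0 -> H0
  add 49.240.0.0/12 -> H4 at depth 12
  del 146.243.236.0/24 (clear depth 24)
  del 49.240.0.0/12 (clear depth 12)
  add 49.240.0.0/12 -> H0 at depth 12
  lookup 49.241.81.61: bits 001100011111 walk d0:-→d1:-→d2:-→d3:-→d4:-→d5:-→d6:-→d7:-→d8:H4→d9:-→d10:-→d11:-→d12:H0 -> H0
  lookup 49.240.0.4: bits 001100011111 walk d0:-→d1:-→d2:-→d3:-→d4:-→d5:-→d6:-→d7:-→d8:H4→d9:-→d10:-→d11:-→d12:H0 -> H0
  add 49.252.68.125/32 -> H1 at depth 32
  lookup 49.240.231.252: bits 001100011111 walk d0:-→d1:-→d2:-→d3:-→d4:-→d5:-→d6:-→d7:-→d8:H4→d9:-→d10:-→d11:-→d12:H0 -> H0
  lookup 16.166.25.1: bits 00 walk d0:-→d1:-→d2:- -> no-route
  add 49.252.64.0/18 -> H2 at depth 18
  add 146.0.0.0/8 -> H1 at depth 8
  lookup 49.228.248.101: bits 00110001111 walk d0:-→d1:-→d2:-→d3:-→d4:-→d5:-→d6:-→d7:-→d8:H4→d9:-→d10:-→d11:- -> H4
  add 146.243.0.0/16 -> H4 at depth 16
  lookup 49.252.66.85: bits 001100011111110001000 walk d0:-→d1:-→d2:-→d3:-→d4:-→d5:-→d6:-→d7:-→d8:H4→d9:-→d10:-→d11:-→d12:H0→d13:-→d14:-→d15:-→d16:-→d17:-→d18:H2→d19:-→d20:-→d21:- -> H2
  add 49.252.68.0/24 -> H3 at depth 24
  lookup 49.1.152.110: bits 00110001 walk d0:-→d1:-→d2:-→d3:-→d4:-→d5:-→d6:-→d7:-→d8:H4 -> H4
  lookup 102.211.102.90: bits 0 walk d0:-→d1:- -> no-route
  lookup 49.247.19.227: bits 001100011111 walk d0:-→d1:-→d2:-→d3:-→d4:-→d5:-→d6:-→d7:-→d8:H4→d9:-→d10:-→d11:-→d12:H0 -> H0
  lookup 146.243.0.187: bits 1001001011110011 walk d0:-→d1:-→d2:-→d3:-→d4:-→d5:-→d6:-→d7:-→d8:H1→d9:-→d10:-→d11:-→d12:-→d13:-→d14:-→d15:-→d16:H4 -> H4
  add 49.240.0.0/12 -> H4 at depth 12
  add 146.243.0.0/16 -> H1 at depth 16
  add 49.252.0.0/16 -> H4 at depth 16
  lookup 49.240.0.123: bits 001100011111 walk d0:-→d1:-→d2:-→d3:-→d4:-→d5:-→d6:-→d7:-→d8:H4→d9:-→d10:-→d11:-→d12:H4 -> H4
  del 146.0.0.0/8 (clear depth 8)
  add 49.240.0.0/12 -> H2 at depth 12
  del 49.240.0.0/12 (clear depth 12)
  lookup 49.252.0.0: bits 00110001111111000 walk d0:-→d1:-→d2:-→d3:-→d4:-→d5:-→d6:-→d7:-→d8:H4→d9:-→d10:-→d11:-→d12:-→d13:-→d14:-→d15:-→d16:H4→d17:- -> H4
  del 49.252.68.125/32 (clear depth 32)
  add 49.252.68.0/24 -> H3 at depth 24
  add 49.252.68.112/28 -> H2 at depth 28

== LOOKUPS ==
["H0","H0","H0","H0","no-route","H4","H2","H4","no-route","H0","H4","H4","H4"]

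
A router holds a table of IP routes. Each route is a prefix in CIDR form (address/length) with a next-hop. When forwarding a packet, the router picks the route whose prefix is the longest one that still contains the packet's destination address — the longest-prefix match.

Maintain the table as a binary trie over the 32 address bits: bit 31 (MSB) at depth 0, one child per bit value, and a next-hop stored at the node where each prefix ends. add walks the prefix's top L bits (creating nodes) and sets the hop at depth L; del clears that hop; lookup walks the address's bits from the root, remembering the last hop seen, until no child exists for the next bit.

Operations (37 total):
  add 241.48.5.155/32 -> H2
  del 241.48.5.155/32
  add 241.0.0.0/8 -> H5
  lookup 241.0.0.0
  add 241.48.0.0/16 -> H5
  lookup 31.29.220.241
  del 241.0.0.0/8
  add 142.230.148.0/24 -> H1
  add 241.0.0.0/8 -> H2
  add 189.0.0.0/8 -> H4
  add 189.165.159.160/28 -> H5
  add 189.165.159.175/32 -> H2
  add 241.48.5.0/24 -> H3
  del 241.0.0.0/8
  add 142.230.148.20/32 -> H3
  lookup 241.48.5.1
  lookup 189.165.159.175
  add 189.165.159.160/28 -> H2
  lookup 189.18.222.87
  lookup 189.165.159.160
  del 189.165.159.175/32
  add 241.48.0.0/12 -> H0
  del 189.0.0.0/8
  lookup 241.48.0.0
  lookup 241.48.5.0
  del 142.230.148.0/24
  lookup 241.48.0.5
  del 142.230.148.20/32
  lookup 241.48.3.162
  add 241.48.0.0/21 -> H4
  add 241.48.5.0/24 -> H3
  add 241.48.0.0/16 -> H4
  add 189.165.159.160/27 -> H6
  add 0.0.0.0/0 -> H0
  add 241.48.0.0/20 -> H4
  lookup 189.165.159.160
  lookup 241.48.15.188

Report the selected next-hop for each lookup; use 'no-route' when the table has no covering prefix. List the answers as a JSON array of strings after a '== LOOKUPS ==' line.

Trace:
  + 241.48.5.155/32 (H2) depth=32
  - 241.48.5.155/32 clear@32
  + 241.0.0.0/8 (H5) depth=8
  ? 241.0.0.0  path d0:-→d1:-→d2:-→d3:-→d4:-→d5:-→d6:-→d7:-→d8:H5→d9:-→d10:-  best=H5
  + 241.48.0.0/16 (H5) depth=16
  ? 31.29.220.241  path d0:-  best=no-route
  - 241.0.0.0/8 clear@8
  + 142.230.148.0/24 (H1) depth=24
  + 241.0.0.0/8 (H2) depth=8
  + 189.0.0.0/8 (H4) depth=8
  + 189.165.159.160/28 (H5) depth=28
  + 189.165.159.175/32 (H2) depth=32
  + 241.48.5.0/24 (H3) depth=24
  - 241.0.0.0/8 clear@8
  + 142.230.148.20/32 (H3) depth=32
  ? 241.48.5.1  path d0:-→d1:-→d2:-→d3:-→d4:-→d5:-→d6:-→d7:-→d8:-→d9:-→d10:-→d11:-→d12:-→d13:-→d14:-→d15:-→d16:H5→d17:-→d18:-→d19:-→d20:-→d21:-→d22:-→d23:-→d24:H3  best=H3
  ? 189.165.159.175  path d0:-→d1:-→d2:-→d3:-→d4:-→d5:-→d6:-→d7:-→d8:H4→d9:-→d10:-→d11:-→d12:-→d13:-→d14:-→d15:-→d16:-→d17:-→d18:-→d19:-→d20:-→d21:-→d22:-→d23:-→d24:-→d25:-→d26:-→d27:-→d28:H5→d29:-→d30:-→d31:-→d32:H2  best=H2
  + 189.165.159.160/28 (H2) depth=28
  ? 189.18.222.87  path d0:-→d1:-→d2:-→d3:-→d4:-→d5:-→d6:-→d7:-→d8:H4  best=H4
  ? 189.165.159.160  path d0:-→d1:-→d2:-→d3:-→d4:-→d5:-→d6:-→d7:-→d8:H4→d9:-→d10:-→d11:-→d12:-→d13:-→d14:-→d15:-→d16:-→d17:-→d18:-→d19:-→d20:-→d21:-→d22:-→d23:-→d24:-→d25:-→d26:-→d27:-→d28:H2  best=H2
  - 189.165.159.175/32 clear@32
  + 241.48.0.0/12 (H0) depth=12
  - 189.0.0.0/8 clear@8
  ? 241.48.0.0  path d0:-→d1:-→d2:-→d3:-→d4:-→d5:-→d6:-→d7:-→d8:-→d9:-→d10:-→d11:-→d12:H0→d13:-→d14:-→d15:-→d16:H5→d17:-→d18:-→d19:-→d20:-→d21:-  best=H5
  ? 241.48.5.0  path d0:-→d1:-→d2:-→d3:-→d4:-→d5:-→d6:-→d7:-→d8:-→d9:-→d10:-→d11:-→d12:H0→d13:-→d14:-→d15:-→d16:H5→d17:-→d18:-→d19:-→d20:-→d21:-→d22:-→d23:-→d24:H3  best=H3
  - 142.230.148.0/24 clear@24
  ? 241.48.0.5  path d0:-→d1:-→d2:-→d3:-→d4:-→d5:-→d6:-→d7:-→d8:-→d9:-→d10:-→d11:-→d12:H0→d13:-→d14:-→d15:-→d16:H5→d17:-→d18:-→d19:-→d20:-→d21:-  best=H5
  - 142.230.148.20/32 clear@32
  ? 241.48.3.162  path d0:-→d1:-→d2:-→d3:-→d4:-→d5:-→d6:-→d7:-→d8:-→d9:-→d10:-→d11:-→d12:H0→d13:-→d14:-→d15:-→d16:H5→d17:-→d18:-→d19:-→d20:-→d21:-  best=H5
  + 241.48.0.0/21 (H4) depth=21
  + 241.48.5.0/24 (H3) depth=24
  + 241.48.0.0/16 (H4) depth=16
  + 189.165.159.160/27 (H6) depth=27
  + 0.0.0.0/0 (H0) depth=0
  + 241.48.0.0/20 (H4) depth=20
  ? 189.165.159.160  path d0:H0→d1:-→d2:-→d3:-→d4:-→d5:-→d6:-→d7:-→d8:-→d9:-→d10:-→d11:-→d12:-→d13:-→d14:-→d15:-→d16:-→d17:-→d18:-→d19:-→d20:-→d21:-→d22:-→d23:-→d24:-→d25:-→d26:-→d27:H6→d28:H2  best=H2
  ? 241.48.15.188  path d0:H0→d1:-→d2:-→d3:-→d4:-→d5:-→d6:-→d7:-→d8:-→d9:-→d10:-→d11:-→d12:H0→d13:-→d14:-→d15:-→d16:H4→d17:-→d18:-→d19:-→d20:H4  best=H4

== LOOKUPS ==
["H5","no-route","H3","H2","H4","H2","H5","H3","H5","H5","H2","H4"]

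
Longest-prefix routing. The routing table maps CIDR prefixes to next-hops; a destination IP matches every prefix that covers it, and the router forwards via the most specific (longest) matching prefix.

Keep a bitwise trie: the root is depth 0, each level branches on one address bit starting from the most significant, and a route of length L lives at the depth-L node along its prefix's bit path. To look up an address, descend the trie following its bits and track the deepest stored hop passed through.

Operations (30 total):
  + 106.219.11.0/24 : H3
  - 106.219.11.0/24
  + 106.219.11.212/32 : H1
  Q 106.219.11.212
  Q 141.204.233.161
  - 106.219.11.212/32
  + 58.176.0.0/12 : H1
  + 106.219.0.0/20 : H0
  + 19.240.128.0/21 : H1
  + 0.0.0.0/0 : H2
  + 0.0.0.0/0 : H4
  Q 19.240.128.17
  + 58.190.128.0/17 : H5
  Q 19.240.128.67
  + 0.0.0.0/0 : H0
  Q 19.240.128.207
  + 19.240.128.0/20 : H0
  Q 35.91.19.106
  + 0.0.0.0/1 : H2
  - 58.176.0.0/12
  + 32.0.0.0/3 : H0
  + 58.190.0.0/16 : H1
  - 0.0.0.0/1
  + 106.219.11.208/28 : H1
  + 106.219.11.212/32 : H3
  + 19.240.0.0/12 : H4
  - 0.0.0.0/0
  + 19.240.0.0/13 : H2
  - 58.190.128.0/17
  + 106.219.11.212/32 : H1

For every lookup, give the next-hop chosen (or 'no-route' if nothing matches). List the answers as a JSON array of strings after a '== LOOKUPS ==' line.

Apply in order:
  add 106.219.11.0/24 -> H3 at depth 24
  - 106.219.11.0/24 clear@24
  add 106.219.11.212/32 -> H1 at depth 32
  Q 106.219.11.212: descend 01101010110110110000101111010100 ; hops seen [H1] ; pick H1
  Q 141.204.233.161: descend ε ; hops seen [∅] ; pick no-route
  - 106.219.11.212/32 clear@32
  add 58.176.0.0/12 -> H1 at depth 12
  add 106.219.0.0/20 -> H0 at depth 20
  add 19.240.128.0/21 -> H1 at depth 21
  add 0.0.0.0/0 -> H2 at depth 0
  add 0.0.0.0/0 -> H4 at depth 0
  Q 19.240.128.17: descend 000100111111000010000 ; hops seen [H4,H1] ; pick H1
  add 58.190.128.0/17 -> H5 at depth 17
  Q 19.240.128.67: descend 000100111111000010000 ; hops seen [H4,H1] ; pick H1
  add 0.0.0.0/0 -> H0 at depth 0
  Q 19.240.128.207: descend 000100111111000010000 ; hops seen [H0,H1] ; pick H1
  add 19.240.128.0/20 -> H0 at depth 20
  Q 35.91.19.106: descend 001 ; hops seen [H0] ; pick H0
  add 0.0.0.0/1 -> H2 at depth 1
  - 58.176.0.0/12 clear@12
  add 32.0.0.0/3 -> H0 at depth 3
  add 58.190.0.0/16 -> H1 at depth 16
  - 0.0.0.0/1 clear@1
  add 106.219.11.208/28 -> H1 at depth 28
  add 106.219.11.212/32 -> H3 at depth 32
  add 19.240.0.0/12 -> H4 at depth 12
  - 0.0.0.0/0 clear@0
  add 19.240.0.0/13 -> H2 at depth 13
  - 58.190.128.0/17 clear@17
  add 106.219.11.212/32 -> H1 at depth 32

== LOOKUPS ==
["H1","no-route","H1","H1","H1","H0"]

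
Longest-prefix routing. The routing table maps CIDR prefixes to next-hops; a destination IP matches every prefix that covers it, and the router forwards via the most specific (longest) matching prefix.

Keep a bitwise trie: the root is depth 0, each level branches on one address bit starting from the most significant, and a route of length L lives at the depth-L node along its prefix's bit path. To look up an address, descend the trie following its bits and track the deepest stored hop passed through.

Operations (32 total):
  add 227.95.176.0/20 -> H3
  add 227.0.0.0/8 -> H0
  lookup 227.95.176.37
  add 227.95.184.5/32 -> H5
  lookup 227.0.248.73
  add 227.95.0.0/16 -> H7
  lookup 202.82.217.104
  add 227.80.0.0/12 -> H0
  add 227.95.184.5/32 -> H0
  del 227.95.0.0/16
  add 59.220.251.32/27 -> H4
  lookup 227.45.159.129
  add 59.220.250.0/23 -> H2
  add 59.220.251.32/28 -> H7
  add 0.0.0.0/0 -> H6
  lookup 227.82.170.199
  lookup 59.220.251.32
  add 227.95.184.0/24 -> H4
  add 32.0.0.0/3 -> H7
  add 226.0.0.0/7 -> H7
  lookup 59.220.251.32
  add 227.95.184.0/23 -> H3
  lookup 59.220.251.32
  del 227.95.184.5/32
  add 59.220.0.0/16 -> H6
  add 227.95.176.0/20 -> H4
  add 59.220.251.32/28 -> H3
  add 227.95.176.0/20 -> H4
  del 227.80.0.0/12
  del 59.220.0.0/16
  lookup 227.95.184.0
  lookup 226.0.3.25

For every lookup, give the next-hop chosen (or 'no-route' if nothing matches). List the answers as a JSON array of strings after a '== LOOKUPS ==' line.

Apply in order:
  add 227.95.176.0/20 -> H3 at depth 20
  add 227.0.0.0/8 -> H0 at depth 8
  Q 227.95.176.37: descend 11100011010111111011 ; hops seen [H0,H3] ; pick H3
  add 227.95.184.5/32 -> H5 at depth 32
  Q 227.0.248.73: descend 111000110 ; hops seen [H0] ; pick H0
  add 227.95.0.0/16 -> H7 at depth 16
  Q 202.82.217.104: descend 11 ; hops seen [∅] ; pick no-route
  add 227.80.0.0/12 -> H0 at depth 12
  add 227.95.184.5/32 -> H0 at depth 32
  - 227.95.0.0/16 clear@16
  add 59.220.251.32/27 -> H4 at depth 27
  Q 227.45.159.129: descend 111000110 ; hops seen [H0] ; pick H0
  add 59.220.250.0/23 -> H2 at depth 23
  add 59.220.251.32/28 -> H7 at depth 28
  add 0.0.0.0/0 -> H6 at depth 0
  Q 227.82.170.199: descend 111000110101 ; hops seen [H6,H0,H0] ; pick H0
  Q 59.220.251.32: descend 0011101111011100111110110010 ; hops seen [H6,H2,H4,H7] ; pick H7
  add 227.95.184.0/24 -> H4 at depth 24
  add 32.0.0.0/3 -> H7 at depth 3
  add 226.0.0.0/7 -> H7 at depth 7
  Q 59.220.251.32: descend 0011101111011100111110110010 ; hops seen [H6,H7,H2,H4,H7] ; pick H7
  add 227.95.184.0/23 -> H3 at depth 23
  Q 59.220.251.32: descend 0011101111011100111110110010 ; hops seen [H6,H7,H2,H4,H7] ; pick H7
  - 227.95.184.5/32 clear@32
  add 59.220.0.0/16 -> H6 at depth 16
  add 227.95.176.0/20 -> H4 at depth 20
  add 59.220.251.32/28 -> H3 at depth 28
  add 227.95.176.0/20 -> H4 at depth 20
  - 227.80.0.0/12 clear@12
  - 59.220.0.0/16 clear@16
  Q 227.95.184.0: descend 11100011010111111011100000000 ; hops seen [H6,H7,H0,H4,H3,H4] ; pick H4
  Q 226.0.3.25: descend 1110001 ; hops seen [H6,H7] ; pick H7

== LOOKUPS ==
["H3","H0","no-route","H0","H0","H7","H7","H7","H4","H7"]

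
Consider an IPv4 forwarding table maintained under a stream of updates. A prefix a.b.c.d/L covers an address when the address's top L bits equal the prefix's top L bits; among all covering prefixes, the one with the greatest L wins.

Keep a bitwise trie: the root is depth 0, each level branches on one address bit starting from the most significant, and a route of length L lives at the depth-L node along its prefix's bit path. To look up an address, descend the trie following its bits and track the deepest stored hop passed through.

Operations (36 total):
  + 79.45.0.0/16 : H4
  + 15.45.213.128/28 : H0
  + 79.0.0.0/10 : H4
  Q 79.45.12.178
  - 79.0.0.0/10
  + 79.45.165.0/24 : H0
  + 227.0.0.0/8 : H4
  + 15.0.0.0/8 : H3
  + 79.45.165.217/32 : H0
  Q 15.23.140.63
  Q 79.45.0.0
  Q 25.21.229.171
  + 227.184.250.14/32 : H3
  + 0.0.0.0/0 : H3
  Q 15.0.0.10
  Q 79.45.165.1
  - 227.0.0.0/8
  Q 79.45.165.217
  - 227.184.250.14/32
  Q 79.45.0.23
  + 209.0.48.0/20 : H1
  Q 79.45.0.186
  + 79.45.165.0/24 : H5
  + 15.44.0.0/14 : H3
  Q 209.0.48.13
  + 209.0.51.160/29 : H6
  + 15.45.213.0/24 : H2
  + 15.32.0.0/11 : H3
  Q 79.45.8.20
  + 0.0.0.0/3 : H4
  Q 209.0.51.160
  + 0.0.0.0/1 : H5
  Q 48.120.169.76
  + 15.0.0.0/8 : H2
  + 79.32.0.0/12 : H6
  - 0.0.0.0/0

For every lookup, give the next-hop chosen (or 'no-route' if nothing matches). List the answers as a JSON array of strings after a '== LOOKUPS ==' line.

Trace:
  add 79.45.0.0/16 -> H4 at depth 16
  add 15.45.213.128/28 -> H0 at depth 28
  add 79.0.0.0/10 -> H4 at depth 10
  Q 79.45.12.178: descend 0100111100101101 ; hops seen [H4,H4] ; pick H4
  del 79.0.0.0/10 (clear depth 10)
  add 79.45.165.0/24 -> H0 at depth 24
  add 227.0.0.0/8 -> H4 at depth 8
  add 15.0.0.0/8 -> H3 at depth 8
  add 79.45.165.217/32 -> H0 at depth 32
  Q 15.23.140.63: descend 0000111100 ; hops seen [H3] ; pick H3
  Q 79.45.0.0: descend 0100111100101101 ; hops seen [H4] ; pick H4
  Q 25.21.229.171: descend 000 ; hops seen [∅] ; pick no-route
  add 227.184.250.14/32 -> H3 at depth 32
  add 0.0.0.0/0 -> H3 at depth 0
  Q 15.0.0.10: descend 0000111100 ; hops seen [H3,H3] ; pick H3
  Q 79.45.165.1: descend 010011110010110110100101 ; hops seen [H3,H4,H0] ; pick H0
  del 227.0.0.0/8 (clear depth 8)
  Q 79.45.165.217: descend 01001111001011011010010111011001 ; hops seen [H3,H4,H0,H0] ; pick H0
  del 227.184.250.14/32 (clear depth 32)
  Q 79.45.0.23: descend 0100111100101101 ; hops seen [H3,H4] ; pick H4
  add 209.0.48.0/20 -> H1 at depth 20
  Q 79.45.0.186: descend 0100111100101101 ; hops seen [H3,H4] ; pick H4
  add 79.45.165.0/24 -> H5 at depth 24
  add 15.44.0.0/14 -> H3 at depth 14
  Q 209.0.48.13: descend 11010001000000000011 ; hops seen [H3,H1] ; pick H1
  add 209.0.51.160/29 -> H6 at depth 29
  add 15.45.213.0/24 -> H2 at depth 24
  add 15.32.0.0/11 -> H3 at depth 11
  Q 79.45.8.20: descend 0100111100101101 ; hops seen [H3,H4] ; pick H4
  add 0.0.0.0/3 -> H4 at depth 3
  Q 209.0.51.160: descend 11010001000000000011001110100 ; hops seen [H3,H1,H6] ; pick H6
  add 0.0.0.0/1 -> H5 at depth 1
  Q 48.120.169.76: descend 00 ; hops seen [H3,H5] ; pick H5
  add 15.0.0.0/8 -> H2 at depth 8
  add 79.32.0.0/12 -> H6 at depth 12
  del 0.0.0.0/0 (clear depth 0)

== LOOKUPS ==
["H4","H3","H4","no-route","H3","H0","H0","H4","H4","H1","H4","H6","H5"]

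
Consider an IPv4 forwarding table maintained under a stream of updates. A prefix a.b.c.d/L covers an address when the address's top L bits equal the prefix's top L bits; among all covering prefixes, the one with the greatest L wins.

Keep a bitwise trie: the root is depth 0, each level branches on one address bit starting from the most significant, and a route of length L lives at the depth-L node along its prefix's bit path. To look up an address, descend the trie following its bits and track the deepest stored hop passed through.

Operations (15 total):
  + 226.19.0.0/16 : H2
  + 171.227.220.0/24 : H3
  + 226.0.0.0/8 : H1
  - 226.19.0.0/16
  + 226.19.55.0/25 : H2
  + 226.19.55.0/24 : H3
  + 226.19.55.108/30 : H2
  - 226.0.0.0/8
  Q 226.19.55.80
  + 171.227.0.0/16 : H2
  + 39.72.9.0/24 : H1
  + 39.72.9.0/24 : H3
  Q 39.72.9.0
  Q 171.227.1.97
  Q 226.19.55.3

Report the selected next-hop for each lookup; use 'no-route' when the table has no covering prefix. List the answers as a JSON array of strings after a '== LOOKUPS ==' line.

Process each operation:
  add 226.19.0.0/16 -> H2 at depth 16
  add 171.227.220.0/24 -> H3 at depth 24
  add 226.0.0.0/8 -> H1 at depth 8
  - 226.19.0.0/16 clear@16
  add 226.19.55.0/25 -> H2 at depth 25
  add 226.19.55.0/24 -> H3 at depth 24
  add 226.19.55.108/30 -> H2 at depth 30
  - 226.0.0.0/8 clear@8
  ? 226.19.55.80  path d0:-→d1:-→d2:-→d3:-→d4:-→d5:-→d6:-→d7:-→d8:-→d9:-→d10:-→d11:-→d12:-→d13:-→d14:-→d15:-→d16:-→d17:-→d18:-→d19:-→d20:-→d21:-→d22:-→d23:-→d24:H3→d25:H2→d26:-  best=H2
  add 171.227.0.0/16 -> H2 at depth 16
  add 39.72.9.0/24 -> H1 at depth 24
  add 39.72.9.0/24 -> H3 at depth 24
  ? 39.72.9.0  path d0:-→d1:-→d2:-→d3:-→d4:-→d5:-→d6:-→d7:-→d8:-→d9:-→d10:-→d11:-→d12:-→d13:-→d14:-→d15:-→d16:-→d17:-→d18:-→d19:-→d20:-→d21:-→d22:-→d23:-→d24:H3  best=H3
  ? 171.227.1.97  path d0:-→d1:-→d2:-→d3:-→d4:-→d5:-→d6:-→d7:-→d8:-→d9:-→d10:-→d11:-→d12:-→d13:-→d14:-→d15:-→d16:H2  best=H2
  ? 226.19.55.3  path d0:-→d1:-→d2:-→d3:-→d4:-→d5:-→d6:-→d7:-→d8:-→d9:-→d10:-→d11:-→d12:-→d13:-→d14:-→d15:-→d16:-→d17:-→d18:-→d19:-→d20:-→d21:-→d22:-→d23:-→d24:H3→d25:H2  best=H2

== LOOKUPS ==
["H2","H3","H2","H2"]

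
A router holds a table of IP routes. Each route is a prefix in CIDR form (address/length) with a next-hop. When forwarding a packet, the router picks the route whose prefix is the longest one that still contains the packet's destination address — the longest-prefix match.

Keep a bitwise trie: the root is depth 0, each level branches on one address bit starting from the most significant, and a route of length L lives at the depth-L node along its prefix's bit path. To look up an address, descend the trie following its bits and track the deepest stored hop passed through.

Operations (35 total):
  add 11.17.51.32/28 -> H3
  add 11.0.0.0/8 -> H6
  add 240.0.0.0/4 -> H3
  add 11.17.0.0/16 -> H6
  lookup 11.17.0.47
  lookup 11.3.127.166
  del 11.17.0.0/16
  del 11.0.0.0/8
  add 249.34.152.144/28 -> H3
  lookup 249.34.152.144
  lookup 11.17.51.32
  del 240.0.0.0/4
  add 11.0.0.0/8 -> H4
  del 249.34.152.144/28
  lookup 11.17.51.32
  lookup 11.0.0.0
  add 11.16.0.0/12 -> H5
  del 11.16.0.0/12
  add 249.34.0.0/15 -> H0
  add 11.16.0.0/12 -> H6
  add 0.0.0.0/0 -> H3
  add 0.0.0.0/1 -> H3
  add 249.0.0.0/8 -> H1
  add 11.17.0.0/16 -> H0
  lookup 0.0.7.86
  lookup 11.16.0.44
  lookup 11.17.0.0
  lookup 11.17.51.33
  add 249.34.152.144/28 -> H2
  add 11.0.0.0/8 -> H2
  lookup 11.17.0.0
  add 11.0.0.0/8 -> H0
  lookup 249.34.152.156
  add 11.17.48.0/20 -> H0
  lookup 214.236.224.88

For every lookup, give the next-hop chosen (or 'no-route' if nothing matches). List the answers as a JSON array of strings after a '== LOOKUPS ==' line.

Apply in order:
  add 11.17.51.32/28 -> H3 at depth 28
  add 11.0.0.0/8 -> H6 at depth 8
  add 240.0.0.0/4 -> H3 at depth 4
  add 11.17.0.0/16 -> H6 at depth 16
  Q 11.17.0.47: descend 000010110001000100 ; hops seen [H6,H6] ; pick H6
  Q 11.3.127.166: descend 00001011000 ; hops seen [H6] ; pick H6
  del 11.17.0.0/16 (clear depth 16)
  del 11.0.0.0/8 (clear depth 8)
  add 249.34.152.144/28 -> H3 at depth 28
  Q 249.34.152.144: descend 1111100100100010100110001001 ; hops seen [H3,H3] ; pick H3
  Q 11.17.51.32: descend 0000101100010001001100110010 ; hops seen [H3] ; pick H3
  del 240.0.0.0/4 (clear depth 4)
  add 11.0.0.0/8 -> H4 at depth 8
  del 249.34.152.144/28 (clear depth 28)
  Q 11.17.51.32: descend 0000101100010001001100110010 ; hops seen [H4,H3] ; pick H3
  Q 11.0.0.0: descend 00001011000 ; hops seen [H4] ; pick H4
  add 11.16.0.0/12 -> H5 at depth 12
  del 11.16.0.0/12 (clear depth 12)
  add 249.34.0.0/15 -> H0 at depth 15
  add 11.16.0.0/12 -> H6 at depth 12
  add 0.0.0.0/0 -> H3 at depth 0
  add 0.0.0.0/1 -> H3 at depth 1
  add 249.0.0.0/8 -> H1 at depth 8
  add 11.17.0.0/16 -> H0 at depth 16
  Q 0.0.7.86: descend 0000 ; hops seen [H3,H3] ; pick H3
  Q 11.16.0.44: descend 000010110001000 ; hops seen [H3,H3,H4,H6] ; pick H6
  Q 11.17.0.0: descend 000010110001000100 ; hops seen [H3,H3,H4,H6,H0] ; pick H0
  Q 11.17.51.33: descend 0000101100010001001100110010 ; hops seen [H3,H3,H4,H6,H0,H3] ; pick H3
  add 249.34.152.144/28 -> H2 at depth 28
  add 11.0.0.0/8 -> H2 at depth 8
  Q 11.17.0.0: descend 000010110001000100 ; hops seen [H3,H3,H2,H6,H0] ; pick H0
  add 11.0.0.0/8 -> H0 at depth 8
  Q 249.34.152.156: descend 1111100100100010100110001001 ; hops seen [H3,H1,H0,H2] ; pick H2
  add 11.17.48.0/20 -> H0 at depth 20
  Q 214.236.224.88: descend 11 ; hops seen [H3] ; pick H3

== LOOKUPS ==
["H6","H6","H3","H3","H3","H4","H3","H6","H0","H3","H0","H2","H3"]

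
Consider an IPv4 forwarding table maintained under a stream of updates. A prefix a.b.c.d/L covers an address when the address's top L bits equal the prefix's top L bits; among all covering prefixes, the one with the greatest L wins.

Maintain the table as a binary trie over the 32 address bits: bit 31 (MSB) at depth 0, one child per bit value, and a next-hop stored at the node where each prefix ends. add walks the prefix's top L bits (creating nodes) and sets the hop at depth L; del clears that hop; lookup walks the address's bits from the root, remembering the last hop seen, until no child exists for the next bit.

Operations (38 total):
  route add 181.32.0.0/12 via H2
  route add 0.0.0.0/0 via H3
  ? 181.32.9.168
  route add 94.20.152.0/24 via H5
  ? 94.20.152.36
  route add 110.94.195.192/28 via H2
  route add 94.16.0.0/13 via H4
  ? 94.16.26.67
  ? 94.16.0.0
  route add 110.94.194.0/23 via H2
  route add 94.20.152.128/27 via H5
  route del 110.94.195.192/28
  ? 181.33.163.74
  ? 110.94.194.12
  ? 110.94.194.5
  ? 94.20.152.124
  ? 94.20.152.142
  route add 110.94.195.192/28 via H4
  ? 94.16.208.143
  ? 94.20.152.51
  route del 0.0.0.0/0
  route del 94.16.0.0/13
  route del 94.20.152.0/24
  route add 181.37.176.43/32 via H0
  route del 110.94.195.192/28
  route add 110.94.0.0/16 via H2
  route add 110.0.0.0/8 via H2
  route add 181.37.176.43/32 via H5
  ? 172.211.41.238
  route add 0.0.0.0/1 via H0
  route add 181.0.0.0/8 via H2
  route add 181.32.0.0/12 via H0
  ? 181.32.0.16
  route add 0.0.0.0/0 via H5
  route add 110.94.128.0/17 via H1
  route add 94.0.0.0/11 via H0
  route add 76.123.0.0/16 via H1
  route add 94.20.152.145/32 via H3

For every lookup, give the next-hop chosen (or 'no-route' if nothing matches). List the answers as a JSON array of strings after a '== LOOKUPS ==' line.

Process each operation:
  + 181.32.0.0/12 (H2) depth=12
  + 0.0.0.0/0 (H3) depth=0
  ? 181.32.9.168  path d0:H3→d1:-→d2:-→d3:-→d4:-→d5:-→d6:-→d7:-→d8:-→d9:-→d10:-→d11:-→d12:H2  best=H2
  + 94.20.152.0/24 (H5) depth=24
  ? 94.20.152.36  path d0:H3→d1:-→d2:-→d3:-→d4:-→d5:-→d6:-→d7:-→d8:-→d9:-→d10:-→d11:-→d12:-→d13:-→d14:-→d15:-→d16:-→d17:-→d18:-→d19:-→d20:-→d21:-→d22:-→d23:-→d24:H5  best=H5
  + 110.94.195.192/28 (H2) depth=28
  + 94.16.0.0/13 (H4) depth=13
  ? 94.16.26.67  path d0:H3→d1:-→d2:-→d3:-→d4:-→d5:-→d6:-→d7:-→d8:-→d9:-→d10:-→d11:-→d12:-→d13:H4  best=H4
  ? 94.16.0.0  path d0:H3→d1:-→d2:-→d3:-→d4:-→d5:-→d6:-→d7:-→d8:-→d9:-→d10:-→d11:-→d12:-→d13:H4  best=H4
  + 110.94.194.0/23 (H2) depth=23
  + 94.20.152.128/27 (H5) depth=27
  del 110.94.195.192/28 (clear depth 28)
  ? 181.33.163.74  path d0:H3→d1:-→d2:-→d3:-→d4:-→d5:-→d6:-→d7:-→d8:-→d9:-→d10:-→d11:-→d12:H2  best=H2
  ? 110.94.194.12  path d0:H3→d1:-→d2:-→d3:-→d4:-→d5:-→d6:-→d7:-→d8:-→d9:-→d10:-→d11:-→d12:-→d13:-→d14:-→d15:-→d16:-→d17:-→d18:-→d19:-→d20:-→d21:-→d22:-→d23:H2  best=H2
  ? 110.94.194.5  path d0:H3→d1:-→d2:-→d3:-→d4:-→d5:-→d6:-→d7:-→d8:-→d9:-→d10:-→d11:-→d12:-→d13:-→d14:-→d15:-→d16:-→d17:-→d18:-→d19:-→d20:-→d21:-→d22:-→d23:H2  best=H2
  ? 94.20.152.124  path d0:H3→d1:-→d2:-→d3:-→d4:-→d5:-→d6:-→d7:-→d8:-→d9:-→d10:-→d11:-→d12:-→d13:H4→d14:-→d15:-→d16:-→d17:-→d18:-→d19:-→d20:-→d21:-→d22:-→d23:-→d24:H5  best=H5
  ? 94.20.152.142  path d0:H3→d1:-→d2:-→d3:-→d4:-→d5:-→d6:-→d7:-→d8:-→d9:-→d10:-→d11:-→d12:-→d13:H4→d14:-→d15:-→d16:-→d17:-→d18:-→d19:-→d20:-→d21:-→d22:-→d23:-→d24:H5→d25:-→d26:-→d27:H5  best=H5
  + 110.94.195.192/28 (H4) depth=28
  ? 94.16.208.143  path d0:H3→d1:-→d2:-→d3:-→d4:-→d5:-→d6:-→d7:-→d8:-→d9:-→d10:-→d11:-→d12:-→d13:H4  best=H4
  ? 94.20.152.51  path d0:H3→d1:-→d2:-→d3:-→d4:-→d5:-→d6:-→d7:-→d8:-→d9:-→d10:-→d11:-→d12:-→d13:H4→d14:-→d15:-→d16:-→d17:-→d18:-→d19:-→d20:-→d21:-→d22:-→d23:-→d24:H5  best=H5
  del 0.0.0.0/0 (clear depth 0)
  del 94.16.0.0/13 (clear depth 13)
  del 94.20.152.0/24 (clear depth 24)
  + 181.37.176.43/32 (H0) depth=32
  del 110.94.195.192/28 (clear depth 28)
  + 110.94.0.0/16 (H2) depth=16
  + 110.0.0.0/8 (H2) depth=8
  + 181.37.176.43/32 (H5) depth=32
  ? 172.211.41.238  path d0:-→d1:-→d2:-→d3:-  best=no-route
  + 0.0.0.0/1 (H0) depth=1
  + 181.0.0.0/8 (H2) depth=8
  + 181.32.0.0/12 (H0) depth=12
  ? 181.32.0.16  path d0:-→d1:-→d2:-→d3:-→d4:-→d5:-→d6:-→d7:-→d8:H2→d9:-→d10:-→d11:-→d12:H0→d13:-  best=H0
  + 0.0.0.0/0 (H5) depth=0
  + 110.94.128.0/17 (H1) depth=17
  + 94.0.0.0/11 (H0) depth=11
  + 76.123.0.0/16 (H1) depth=16
  + 94.20.152.145/32 (H3) depth=32

== LOOKUPS ==
["H2","H5","H4","H4","H2","H2","H2","H5","H5","H4","H5","no-route","H0"]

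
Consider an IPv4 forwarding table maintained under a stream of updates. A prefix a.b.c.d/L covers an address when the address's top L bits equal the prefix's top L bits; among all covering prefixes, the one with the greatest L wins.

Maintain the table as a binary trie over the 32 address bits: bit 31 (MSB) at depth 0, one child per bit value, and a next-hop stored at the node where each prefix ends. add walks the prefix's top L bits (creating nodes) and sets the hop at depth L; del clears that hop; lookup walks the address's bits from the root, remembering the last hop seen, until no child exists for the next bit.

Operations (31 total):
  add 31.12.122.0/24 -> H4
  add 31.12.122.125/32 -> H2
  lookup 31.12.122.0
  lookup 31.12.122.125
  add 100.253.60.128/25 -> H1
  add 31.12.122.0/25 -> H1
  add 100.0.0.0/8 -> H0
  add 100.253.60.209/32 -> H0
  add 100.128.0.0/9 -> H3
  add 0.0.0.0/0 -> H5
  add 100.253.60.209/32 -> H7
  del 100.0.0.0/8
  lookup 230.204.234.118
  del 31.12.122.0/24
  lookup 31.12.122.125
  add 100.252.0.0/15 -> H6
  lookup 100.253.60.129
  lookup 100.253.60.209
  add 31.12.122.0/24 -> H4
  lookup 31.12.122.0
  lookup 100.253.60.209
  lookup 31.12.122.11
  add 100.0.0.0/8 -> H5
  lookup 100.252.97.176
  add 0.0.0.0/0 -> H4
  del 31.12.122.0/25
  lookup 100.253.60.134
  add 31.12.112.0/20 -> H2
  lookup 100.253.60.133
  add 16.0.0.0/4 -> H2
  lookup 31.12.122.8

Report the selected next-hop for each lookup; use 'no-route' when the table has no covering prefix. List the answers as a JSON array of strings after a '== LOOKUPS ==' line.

Apply in order:
  + 31.12.122.0/24 (H4) depth=24
  + 31.12.122.125/32 (H2) depth=32
  lookup 31.12.122.0: bits 0001111100001100011110100 walk d0:-→d1:-→d2:-→d3:-→d4:-→d5:-→d6:-→d7:-→d8:-→d9:-→d10:-→d11:-→d12:-→d13:-→d14:-→d15:-→d16:-→d17:-→d18:-→d19:-→d20:-→d21:-→d22:-→d23:-→d24:H4→d25:- -> H4
  lookup 31.12.122.125: bits 00011111000011000111101001111101 walk d0:-→d1:-→d2:-→d3:-→d4:-→d5:-→d6:-→d7:-→d8:-→d9:-→d10:-→d11:-→d12:-→d13:-→d14:-→d15:-→d16:-→d17:-→d18:-→d19:-→d20:-→d21:-→d22:-→d23:-→d24:H4→d25:-→d26:-→d27:-→d28:-→d29:-→d30:-→d31:-→d32:H2 -> H2
  + 100.253.60.128/25 (H1) depth=25
  + 31.12.122.0/25 (H1) depth=25
  + 100.0.0.0/8 (H0) depth=8
  + 100.253.60.209/32 (H0) depth=32
  + 100.128.0.0/9 (H3) depth=9
  + 0.0.0.0/0 (H5) depth=0
  + 100.253.60.209/32 (H7) depth=32
  - 100.0.0.0/8 clear@8
  lookup 230.204.234.118: bits ε walk d0:H5 -> H5
  - 31.12.122.0/24 clear@24
  lookup 31.12.122.125: bits 00011111000011000111101001111101 walk d0:H5→d1:-→d2:-→d3:-→d4:-→d5:-→d6:-→d7:-→d8:-→d9:-→d10:-→d11:-→d12:-→d13:-→d14:-→d15:-→d16:-→d17:-→d18:-→d19:-→d20:-→d21:-→d22:-→d23:-→d24:-→d25:H1→d26:-→d27:-→d28:-→d29:-→d30:-→d31:-→d32:H2 -> H2
  + 100.252.0.0/15 (H6) depth=15
  lookup 100.253.60.129: bits 0110010011111101001111001 walk d0:H5→d1:-→d2:-→d3:-→d4:-→d5:-→d6:-→d7:-→d8:-→d9:H3→d10:-→d11:-→d12:-→d13:-→d14:-→d15:H6→d16:-→d17:-→d18:-→d19:-→d20:-→d21:-→d22:-→d23:-→d24:-→d25:H1 -> H1
  lookup 100.253.60.209: bits 01100100111111010011110011010001 walk d0:H5→d1:-→d2:-→d3:-→d4:-→d5:-→d6:-→d7:-→d8:-→d9:H3→d10:-→d11:-→d12:-→d13:-→d14:-→d15:H6→d16:-→d17:-→d18:-→d19:-→d20:-→d21:-→d22:-→d23:-→d24:-→d25:H1→d26:-→d27:-→d28:-→d29:-→d30:-→d31:-→d32:H7 -> H7
  + 31.12.122.0/24 (H4) depth=24
  lookup 31.12.122.0: bits 0001111100001100011110100 walk d0:H5→d1:-→d2:-→d3:-→d4:-→d5:-→d6:-→d7:-→d8:-→d9:-→d10:-→d11:-→d12:-→d13:-→d14:-→d15:-→d16:-→d17:-→d18:-→d19:-→d20:-→d21:-→d22:-→d23:-→d24:H4→d25:H1 -> H1
  lookup 100.253.60.209: bits 01100100111111010011110011010001 walk d0:H5→d1:-→d2:-→d3:-→d4:-→d5:-→d6:-→d7:-→d8:-→d9:H3→d10:-→d11:-→d12:-→d13:-→d14:-→d15:H6→d16:-→d17:-→d18:-→d19:-→d20:-→d21:-→d22:-→d23:-→d24:-→d25:H1→d26:-→d27:-→d28:-→d29:-→d30:-→d31:-→d32:H7 -> H7
  lookup 31.12.122.11: bits 0001111100001100011110100 walk d0:H5→d1:-→d2:-→d3:-→d4:-→d5:-→d6:-→d7:-→d8:-→d9:-→d10:-→d11:-→d12:-→d13:-→d14:-→d15:-→d16:-→d17:-→d18:-→d19:-→d20:-→d21:-→d22:-→d23:-→d24:H4→d25:H1 -> H1
  + 100.0.0.0/8 (H5) depth=8
  lookup 100.252.97.176: bits 011001001111110 walk d0:H5→d1:-→d2:-→d3:-→d4:-→d5:-→d6:-→d7:-→d8:H5→d9:H3→d10:-→d11:-→d12:-→d13:-→d14:-→d15:H6 -> H6
  + 0.0.0.0/0 (H4) depth=0
  - 31.12.122.0/25 clear@25
  lookup 100.253.60.134: bits 0110010011111101001111001 walk d0:H4→d1:-→d2:-→d3:-→d4:-→d5:-→d6:-→d7:-→d8:H5→d9:H3→d10:-→d11:-→d12:-→d13:-→d14:-→d15:H6→d16:-→d17:-→d18:-→d19:-→d20:-→d21:-→d22:-→d23:-→d24:-→d25:H1 -> H1
  + 31.12.112.0/20 (H2) depth=20
  lookup 100.253.60.133: bits 0110010011111101001111001 walk d0:H4→d1:-→d2:-→d3:-→d4:-→d5:-→d6:-→d7:-→d8:H5→d9:H3→d10:-→d11:-→d12:-→d13:-→d14:-→d15:H6→d16:-→d17:-→d18:-→d19:-→d20:-→d21:-→d22:-→d23:-→d24:-→d25:H1 -> H1
  + 16.0.0.0/4 (H2) depth=4
  lookup 31.12.122.8: bits 0001111100001100011110100 walk d0:H4→d1:-→d2:-→d3:-→d4:H2→d5:-→d6:-→d7:-→d8:-→d9:-→d10:-→d11:-→d12:-→d13:-→d14:-→d15:-→d16:-→d17:-→d18:-→d19:-→d20:H2→d21:-→d22:-→d23:-→d24:H4→d25:- -> H4

== LOOKUPS ==
["H4","H2","H5","H2","H1","H7","H1","H7","H1","H6","H1","H1","H4"]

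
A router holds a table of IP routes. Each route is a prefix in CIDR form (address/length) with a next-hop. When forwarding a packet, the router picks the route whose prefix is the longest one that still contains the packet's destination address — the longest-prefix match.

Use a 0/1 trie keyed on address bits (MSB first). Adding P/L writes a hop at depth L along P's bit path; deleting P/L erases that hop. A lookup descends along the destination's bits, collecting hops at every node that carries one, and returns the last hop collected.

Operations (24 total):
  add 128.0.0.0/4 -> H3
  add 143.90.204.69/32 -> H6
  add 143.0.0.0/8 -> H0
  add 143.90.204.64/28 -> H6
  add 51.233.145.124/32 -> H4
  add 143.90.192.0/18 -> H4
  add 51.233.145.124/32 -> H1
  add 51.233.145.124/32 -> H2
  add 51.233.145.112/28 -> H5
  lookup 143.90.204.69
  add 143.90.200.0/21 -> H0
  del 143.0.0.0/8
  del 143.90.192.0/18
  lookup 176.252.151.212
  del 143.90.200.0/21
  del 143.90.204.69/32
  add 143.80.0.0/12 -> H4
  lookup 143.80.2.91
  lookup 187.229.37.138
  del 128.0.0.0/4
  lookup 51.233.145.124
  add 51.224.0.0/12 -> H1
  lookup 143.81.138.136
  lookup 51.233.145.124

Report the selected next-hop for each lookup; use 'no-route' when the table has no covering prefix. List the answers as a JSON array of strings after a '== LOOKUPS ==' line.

Apply in order:
  + 128.0.0.0/4 (H3) depth=4
  + 143.90.204.69/32 (H6) depth=32
  + 143.0.0.0/8 (H0) depth=8
  + 143.90.204.64/28 (H6) depth=28
  + 51.233.145.124/32 (H4) depth=32
  + 143.90.192.0/18 (H4) depth=18
  + 51.233.145.124/32 (H1) depth=32
  + 51.233.145.124/32 (H2) depth=32
  + 51.233.145.112/28 (H5) depth=28
  ? 143.90.204.69  path d0:-→d1:-→d2:-→d3:-→d4:H3→d5:-→d6:-→d7:-→d8:H0→d9:-→d10:-→d11:-→d12:-→d13:-→d14:-→d15:-→d16:-→d17:-→d18:H4→d19:-→d20:-→d21:-→d22:-→d23:-→d24:-→d25:-→d26:-→d27:-→d28:H6→d29:-→d30:-→d31:-→d32:H6  best=H6
  + 143.90.200.0/21 (H0) depth=21
  - 143.0.0.0/8 clear@8
  - 143.90.192.0/18 clear@18
  ? 176.252.151.212  path d0:-→d1:-→d2:-  best=no-route
  - 143.90.200.0/21 clear@21
  - 143.90.204.69/32 clear@32
  + 143.80.0.0/12 (H4) depth=12
  ? 143.80.2.91  path d0:-→d1:-→d2:-→d3:-→d4:H3→d5:-→d6:-→d7:-→d8:-→d9:-→d10:-→d11:-→d12:H4  best=H4
  ? 187.229.37.138  path d0:-→d1:-→d2:-  best=no-route
  - 128.0.0.0/4 clear@4
  ? 51.233.145.124  path d0:-→d1:-→d2:-→d3:-→d4:-→d5:-→d6:-→d7:-→d8:-→d9:-→d10:-→d11:-→d12:-→d13:-→d14:-→d15:-→d16:-→d17:-→d18:-→d19:-→d20:-→d21:-→d22:-→d23:-→d24:-→d25:-→d26:-→d27:-→d28:H5→d29:-→d30:-→d31:-→d32:H2  best=H2
  + 51.224.0.0/12 (H1) depth=12
  ? 143.81.138.136  path d0:-→d1:-→d2:-→d3:-→d4:-→d5:-→d6:-→d7:-→d8:-→d9:-→d10:-→d11:-→d12:H4  best=H4
  ? 51.233.145.124  path d0:-→d1:-→d2:-→d3:-→d4:-→d5:-→d6:-→d7:-→d8:-→d9:-→d10:-→d11:-→d12:H1→d13:-→d14:-→d15:-→d16:-→d17:-→d18:-→d19:-→d20:-→d21:-→d22:-→d23:-→d24:-→d25:-→d26:-→d27:-→d28:H5→d29:-→d30:-→d31:-→d32:H2  best=H2

== LOOKUPS ==
["H6","no-route","H4","no-route","H2","H4","H2"]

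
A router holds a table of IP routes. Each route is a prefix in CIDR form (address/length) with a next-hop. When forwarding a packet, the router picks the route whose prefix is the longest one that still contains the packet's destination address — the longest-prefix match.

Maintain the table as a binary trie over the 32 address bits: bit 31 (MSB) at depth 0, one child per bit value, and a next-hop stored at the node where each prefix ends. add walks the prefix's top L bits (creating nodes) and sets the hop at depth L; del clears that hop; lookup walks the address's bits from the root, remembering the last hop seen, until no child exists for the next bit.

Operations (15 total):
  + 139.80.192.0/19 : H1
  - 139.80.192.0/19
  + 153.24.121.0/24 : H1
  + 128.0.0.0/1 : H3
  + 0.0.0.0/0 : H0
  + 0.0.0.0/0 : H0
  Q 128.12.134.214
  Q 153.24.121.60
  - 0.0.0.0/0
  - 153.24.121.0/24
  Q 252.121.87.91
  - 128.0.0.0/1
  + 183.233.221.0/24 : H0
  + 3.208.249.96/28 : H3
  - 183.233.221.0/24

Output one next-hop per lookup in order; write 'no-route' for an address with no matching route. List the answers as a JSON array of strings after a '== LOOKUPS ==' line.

Apply in order:
  add 139.80.192.0/19 -> H1 at depth 19
  del 139.80.192.0/19 (clear depth 19)
  add 153.24.121.0/24 -> H1 at depth 24
  add 128.0.0.0/1 -> H3 at depth 1
  add 0.0.0.0/0 -> H0 at depth 0
  add 0.0.0.0/0 -> H0 at depth 0
  ? 128.12.134.214  path d0:H0→d1:H3→d2:-→d3:-→d4:-  best=H3
  ? 153.24.121.60  path d0:H0→d1:H3→d2:-→d3:-→d4:-→d5:-→d6:-→d7:-→d8:-→d9:-→d10:-→d11:-→d12:-→d13:-→d14:-→d15:-→d16:-→d17:-→d18:-→d19:-→d20:-→d21:-→d22:-→d23:-→d24:H1  best=H1
  del 0.0.0.0/0 (clear depth 0)
  del 153.24.121.0/24 (clear depth 24)
  ? 252.121.87.91  path d0:-→d1:H3  best=H3
  del 128.0.0.0/1 (clear depth 1)
  add 183.233.221.0/24 -> H0 at depth 24
  add 3.208.249.96/28 -> H3 at depth 28
  del 183.233.221.0/24 (clear depth 24)

== LOOKUPS ==
["H3","H1","H3"]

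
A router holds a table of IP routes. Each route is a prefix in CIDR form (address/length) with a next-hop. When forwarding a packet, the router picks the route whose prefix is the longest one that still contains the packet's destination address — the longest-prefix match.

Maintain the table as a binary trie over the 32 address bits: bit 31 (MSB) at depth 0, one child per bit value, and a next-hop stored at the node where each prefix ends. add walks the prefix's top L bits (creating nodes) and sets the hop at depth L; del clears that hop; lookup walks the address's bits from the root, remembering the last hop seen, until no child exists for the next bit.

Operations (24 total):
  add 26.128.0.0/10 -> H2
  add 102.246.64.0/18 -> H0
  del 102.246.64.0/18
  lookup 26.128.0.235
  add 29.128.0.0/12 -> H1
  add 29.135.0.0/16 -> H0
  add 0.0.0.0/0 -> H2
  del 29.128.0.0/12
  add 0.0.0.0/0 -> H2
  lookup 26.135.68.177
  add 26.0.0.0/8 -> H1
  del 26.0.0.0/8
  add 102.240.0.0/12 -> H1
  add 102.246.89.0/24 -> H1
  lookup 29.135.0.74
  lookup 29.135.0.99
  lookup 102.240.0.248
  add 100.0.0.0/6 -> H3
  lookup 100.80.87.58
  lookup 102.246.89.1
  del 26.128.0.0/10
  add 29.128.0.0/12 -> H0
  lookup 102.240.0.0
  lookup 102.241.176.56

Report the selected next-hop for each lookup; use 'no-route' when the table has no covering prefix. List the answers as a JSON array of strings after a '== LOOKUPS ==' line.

Trace:
  add 26.128.0.0/10 -> H2 at depth 10
  add 102.246.64.0/18 -> H0 at depth 18
  del 102.246.64.0/18 (clear depth 18)
  Q 26.128.0.235: descend 0001101010 ; hops seen [H2] ; pick H2
  add 29.128.0.0/12 -> H1 at depth 12
  add 29.135.0.0/16 -> H0 at depth 16
  add 0.0.0.0/0 -> H2 at depth 0
  del 29.128.0.0/12 (clear depth 12)
  add 0.0.0.0/0 -> H2 at depth 0
  Q 26.135.68.177: descend 0001101010 ; hops seen [H2,H2] ; pick H2
  add 26.0.0.0/8 -> H1 at depth 8
  del 26.0.0.0/8 (clear depth 8)
  add 102.240.0.0/12 -> H1 at depth 12
  add 102.246.89.0/24 -> H1 at depth 24
  Q 29.135.0.74: descend 0001110110000111 ; hops seen [H2,H0] ; pick H0
  Q 29.135.0.99: descend 0001110110000111 ; hops seen [H2,H0] ; pick H0
  Q 102.240.0.248: descend 0110011011110 ; hops seen [H2,H1] ; pick H1
  add 100.0.0.0/6 -> H3 at depth 6
  Q 100.80.87.58: descend 011001 ; hops seen [H2,H3] ; pick H3
  Q 102.246.89.1: descend 011001101111011001011001 ; hops seen [H2,H3,H1,H1] ; pick H1
  del 26.128.0.0/10 (clear depth 10)
  add 29.128.0.0/12 -> H0 at depth 12
  Q 102.240.0.0: descend 0110011011110 ; hops seen [H2,H3,H1] ; pick H1
  Q 102.241.176.56: descend 0110011011110 ; hops seen [H2,H3,H1] ; pick H1

== LOOKUPS ==
["H2","H2","H0","H0","H1","H3","H1","H1","H1"]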